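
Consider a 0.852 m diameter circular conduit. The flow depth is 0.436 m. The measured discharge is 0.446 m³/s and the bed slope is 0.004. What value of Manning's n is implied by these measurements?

n = 0.015

For a circular section of diameter D = 0.852 m at depth y = 0.436 m, the central angle is θ = 2 arccos(1 − 2y/D) = 3.189 rad. Then A = (D²/8)(θ − sin θ) = 0.2936 m² and P = Dθ/2 = 1.358 m.
Hydraulic radius R = A/P = 0.2936/1.358 = 0.2161 m.
Rearranging Manning's equation: n = (1/Q) A R^(2/3) S^(1/2) = (1/0.446) × 0.2936 × 0.2161^(2/3) × √0.004 = 0.015.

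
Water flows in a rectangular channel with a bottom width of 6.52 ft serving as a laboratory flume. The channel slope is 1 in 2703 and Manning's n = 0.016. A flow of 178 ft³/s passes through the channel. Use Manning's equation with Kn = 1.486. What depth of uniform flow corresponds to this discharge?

Manning's equation rearranged: A R^(2/3) = nQ / (1.486·√S) = 0.016 × 178 / (1.486 × √0.00037) = 99.64.
At y = 7.21 ft: A R^(2/3) = 80.6 — short.
At y = 9.62 ft: A R^(2/3) = 113.5 — over.
At y = 8.61 ft: A R^(2/3) = 99.64 — ≈ 99.64.

y_n = 8.61 ft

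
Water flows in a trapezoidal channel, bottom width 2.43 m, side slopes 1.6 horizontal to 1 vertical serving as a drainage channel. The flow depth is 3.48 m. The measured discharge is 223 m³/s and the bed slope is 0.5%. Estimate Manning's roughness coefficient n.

n = 0.013

With bottom width b = 2.43 m and side slope z = 1.6: A = (b + zy)y = (2.43 + 1.6×3.48)×3.48 = 27.83 m²; P = b + 2y√(1+z²) = 2.43 + 2×3.48×1.887 = 15.56 m.
Hydraulic radius R = A/P = 27.83/15.56 = 1.789 m.
Rearranging Manning's equation: n = (1/Q) A R^(2/3) S^(1/2) = (1/223) × 27.83 × 1.789^(2/3) × √0.005 = 0.013.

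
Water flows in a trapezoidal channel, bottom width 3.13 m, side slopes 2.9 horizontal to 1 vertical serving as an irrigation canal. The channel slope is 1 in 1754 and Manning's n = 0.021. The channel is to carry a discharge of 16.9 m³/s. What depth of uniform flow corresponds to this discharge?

Manning's equation rearranged: A R^(2/3) = nQ / (1·√S) = 0.021 × 16.9 / (√0.0005701) = 14.86.
At y = 2.13 m: A R^(2/3) = 22.68 — too large.
At y = 1.36 m: A R^(2/3) = 8.555 — too small.
At y = 1.76 m: A R^(2/3) = 14.88 — close enough.

y_n = 1.76 m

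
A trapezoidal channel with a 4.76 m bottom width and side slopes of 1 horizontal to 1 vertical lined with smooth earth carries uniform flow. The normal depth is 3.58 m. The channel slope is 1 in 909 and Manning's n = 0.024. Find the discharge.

With bottom width b = 4.76 m and side slope z = 1: A = (b + zy)y = (4.76 + 1×3.58)×3.58 = 29.86 m²; P = b + 2y√(1+z²) = 4.76 + 2×3.58×1.414 = 14.89 m.
Hydraulic radius R = A/P = 29.86/14.89 = 2.006 m.
Manning's equation: Q = (1/n) A R^(2/3) S^(1/2) = (1/0.024) × 29.86 × 2.006^(2/3) × 0.0011^(1/2) = 65.6 m³/s.

Q = 65.6 m³/s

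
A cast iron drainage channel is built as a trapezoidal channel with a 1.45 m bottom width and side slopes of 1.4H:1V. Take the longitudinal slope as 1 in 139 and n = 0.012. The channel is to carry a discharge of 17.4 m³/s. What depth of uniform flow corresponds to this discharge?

y_n = 1.11 m

Manning's equation rearranged: A R^(2/3) = nQ / (1·√S) = 0.012 × 17.4 / (√0.007194) = 2.462.
Trying y = 0.788 m: A R^(2/3) = 1.239 — short.
Trying y = 1.26 m: A R^(2/3) = 3.192 — over.
Trying y = 1.11 m: A R^(2/3) = 2.458 — close enough.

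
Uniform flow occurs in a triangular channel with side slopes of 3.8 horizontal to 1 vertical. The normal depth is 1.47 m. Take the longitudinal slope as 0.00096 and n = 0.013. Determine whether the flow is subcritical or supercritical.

subcritical

For a triangular section with side slope z = 3.8: A = zy² = 3.8×1.47² = 8.211 m²; P = 2y√(1+z²) = 2×1.47×3.929 = 11.55 m.
Hydraulic radius R = A/P = 8.211/11.55 = 0.7108 m.
V = (1/n) R^(2/3) √S = (1/0.013) × 0.7108^(2/3) × √0.00096 = 1.898 m/s. Hydraulic depth D_h = A/T = 8.211/11.17 = 0.735 m.
Froude number Fr = V/√(g·D_h) = 1.898/√(9.81×0.735) = 0.707, which is less than 1, so the flow is subcritical.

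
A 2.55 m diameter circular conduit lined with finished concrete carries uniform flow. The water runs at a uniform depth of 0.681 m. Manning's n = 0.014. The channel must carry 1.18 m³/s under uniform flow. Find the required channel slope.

S = 0.000783

For a circular section of diameter D = 2.55 m at depth y = 0.681 m, the central angle is θ = 2 arccos(1 − 2y/D) = 2.172 rad. Then A = (D²/8)(θ − sin θ) = 1.096 m² and P = Dθ/2 = 2.77 m.
Hydraulic radius R = A/P = 1.096/2.77 = 0.3955 m.
From Manning's equation, S = [nQ / (1 A R^(2/3))]² = [0.014 × 1.18 / (1 × 1.096 × 0.3955^(2/3))]² = 0.000783.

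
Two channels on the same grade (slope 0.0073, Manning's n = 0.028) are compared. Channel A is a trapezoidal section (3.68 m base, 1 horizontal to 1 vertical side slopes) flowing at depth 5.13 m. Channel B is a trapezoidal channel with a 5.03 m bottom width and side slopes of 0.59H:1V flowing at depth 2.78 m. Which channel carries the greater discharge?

Channel A: With bottom width b = 3.68 m and side slope z = 1: A = (b + zy)y = (3.68 + 1×5.13)×5.13 = 45.2 m²; P = b + 2y√(1+z²) = 3.68 + 2×5.13×1.414 = 18.19 m. Hydraulic radius R = A/P = 45.2/18.19 = 2.485 m. Q_A = (1/0.028)·45.2·2.485^(2/3)·√0.0073 = 253 m³/s.
Channel B: With bottom width b = 5.03 m and side slope z = 0.59: A = (b + zy)y = (5.03 + 0.59×2.78)×2.78 = 18.54 m²; P = b + 2y√(1+z²) = 5.03 + 2×2.78×1.161 = 11.49 m. Hydraulic radius R = A/P = 18.54/11.49 = 1.614 m. Q_B = (1/0.028)·18.54·1.614^(2/3)·√0.0073 = 77.87 m³/s.
Q_A = 253 m³/s vs Q_B = 77.87 m³/s, so channel A carries more.

channel A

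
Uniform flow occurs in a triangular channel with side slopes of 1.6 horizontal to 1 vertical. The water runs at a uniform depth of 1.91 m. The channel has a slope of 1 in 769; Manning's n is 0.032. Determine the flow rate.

For a triangular section with side slope z = 1.6: A = zy² = 1.6×1.91² = 5.837 m²; P = 2y√(1+z²) = 2×1.91×1.887 = 7.208 m.
Hydraulic radius R = A/P = 5.837/7.208 = 0.8098 m.
Manning's equation: Q = (1/n) A R^(2/3) S^(1/2) = (1/0.032) × 5.837 × 0.8098^(2/3) × 0.0013^(1/2) = 5.71 m³/s.

Q = 5.71 m³/s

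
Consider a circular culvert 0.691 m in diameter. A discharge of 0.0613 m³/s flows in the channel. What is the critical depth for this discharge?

y_c = 0.15 m

At critical depth, Q² T / (g A³) = 1, i.e. A³/T = Q²/g = 0.0613²/9.81 = 0.000383.
Try y = 0.115 m: A³/T = 0.0001339 — short.
Try y = 0.168 m: A³/T = 0.0005907 — over.
Try y = 0.15 m: A³/T = 0.0003795 — ≈ 0.000383.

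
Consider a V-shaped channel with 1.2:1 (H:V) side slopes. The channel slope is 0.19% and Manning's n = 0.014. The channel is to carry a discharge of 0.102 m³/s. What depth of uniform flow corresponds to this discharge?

Manning's equation rearranged: A R^(2/3) = nQ / (1·√S) = 0.014 × 0.102 / (√0.0019) = 0.03276.
Trying y = 0.282 m: A R^(2/3) = 0.02168 — low.
Trying y = 0.42 m: A R^(2/3) = 0.06273 — high.
Trying y = 0.329 m: A R^(2/3) = 0.03271 — ≈ 0.03276.

y_n = 0.329 m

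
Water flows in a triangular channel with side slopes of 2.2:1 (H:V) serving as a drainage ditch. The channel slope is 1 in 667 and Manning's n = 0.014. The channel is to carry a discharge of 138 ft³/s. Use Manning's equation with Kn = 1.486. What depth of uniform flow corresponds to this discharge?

Manning's equation rearranged: A R^(2/3) = nQ / (1.486·√S) = 0.014 × 138 / (1.486 × √0.001499) = 33.58.
Try y = 4.28 ft: A R^(2/3) = 62.86 — high.
Try y = 2.82 ft: A R^(2/3) = 20.66 — low.
Try y = 3.38 ft: A R^(2/3) = 33.5 — matches.

y_n = 3.38 ft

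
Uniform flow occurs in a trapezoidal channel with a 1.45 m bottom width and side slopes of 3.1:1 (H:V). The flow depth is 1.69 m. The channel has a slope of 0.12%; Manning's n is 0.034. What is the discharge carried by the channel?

Q = 10.8 m³/s

With bottom width b = 1.45 m and side slope z = 3.1: A = (b + zy)y = (1.45 + 3.1×1.69)×1.69 = 11.3 m²; P = b + 2y√(1+z²) = 1.45 + 2×1.69×3.257 = 12.46 m.
Hydraulic radius R = A/P = 11.3/12.46 = 0.9073 m.
Manning's equation: Q = (1/n) A R^(2/3) S^(1/2) = (1/0.034) × 11.3 × 0.9073^(2/3) × 0.0012^(1/2) = 10.8 m³/s.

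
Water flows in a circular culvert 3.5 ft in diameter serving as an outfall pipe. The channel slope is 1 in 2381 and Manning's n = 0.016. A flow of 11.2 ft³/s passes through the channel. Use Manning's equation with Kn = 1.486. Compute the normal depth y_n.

y_n = 2.09 ft

Manning's equation rearranged: A R^(2/3) = nQ / (1.486·√S) = 0.016 × 11.2 / (1.486 × √0.00042) = 5.884.
At y = 1.82 ft: A R^(2/3) = 4.701 — too small.
At y = 2.5 ft: A R^(2/3) = 7.563 — too large.
At y = 2.09 ft: A R^(2/3) = 5.87 — close enough.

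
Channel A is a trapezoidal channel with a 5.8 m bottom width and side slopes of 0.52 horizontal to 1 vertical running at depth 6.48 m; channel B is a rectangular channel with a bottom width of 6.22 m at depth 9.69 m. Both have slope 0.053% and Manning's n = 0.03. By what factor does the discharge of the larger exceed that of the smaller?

Channel A: With bottom width b = 5.8 m and side slope z = 0.52: A = (b + zy)y = (5.8 + 0.52×6.48)×6.48 = 59.42 m²; P = b + 2y√(1+z²) = 5.8 + 2×6.48×1.127 = 20.41 m. Hydraulic radius R = A/P = 59.42/20.41 = 2.912 m. Q_A = (1/0.03)·59.42·2.912^(2/3)·√0.00053 = 92.97 m³/s.
Channel B: Flow area A = b·y = 6.22 × 9.69 = 60.27 m². Wetted perimeter P = b + 2y = 6.22 + 2×9.69 = 25.6 m. Hydraulic radius R = A/P = 60.27/25.6 = 2.354 m. Q_B = (1/0.03)·60.27·2.354^(2/3)·√0.00053 = 81.86 m³/s.
The larger discharge is 92.97 m³/s and the smaller is 81.86 m³/s; the ratio is 1.14.

1.14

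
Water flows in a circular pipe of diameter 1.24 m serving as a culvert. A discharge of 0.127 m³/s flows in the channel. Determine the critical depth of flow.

y_c = 0.186 m

At critical depth, Q² T / (g A³) = 1, i.e. A³/T = Q²/g = 0.127²/9.81 = 0.001644.
At y = 0.236 m: A³/T = 0.004219 — too large.
At y = 0.186 m: A³/T = 0.001655 — matches.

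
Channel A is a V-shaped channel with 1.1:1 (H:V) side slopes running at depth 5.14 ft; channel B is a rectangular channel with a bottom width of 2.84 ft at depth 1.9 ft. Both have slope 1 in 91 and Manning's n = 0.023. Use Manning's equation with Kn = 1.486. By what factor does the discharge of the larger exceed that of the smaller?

Channel A: For a triangular section with side slope z = 1.1: A = zy² = 1.1×5.14² = 29.06 ft²; P = 2y√(1+z²) = 2×5.14×1.487 = 15.28 ft. Hydraulic radius R = A/P = 29.06/15.28 = 1.902 ft. Q_A = (1.486/0.023)·29.06·1.902^(2/3)·√0.01099 = 302.1 ft³/s.
Channel B: Flow area A = b·y = 2.84 × 1.9 = 5.396 ft². Wetted perimeter P = b + 2y = 2.84 + 2×1.9 = 6.64 ft. Hydraulic radius R = A/P = 5.396/6.64 = 0.8127 ft. Q_B = (1.486/0.023)·5.396·0.8127^(2/3)·√0.01099 = 31.83 ft³/s.
The larger discharge is 302.1 ft³/s and the smaller is 31.83 ft³/s; the ratio is 9.49.

9.49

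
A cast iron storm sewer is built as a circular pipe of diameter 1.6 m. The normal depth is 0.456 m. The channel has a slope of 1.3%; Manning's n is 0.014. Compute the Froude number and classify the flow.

supercritical

For a circular section of diameter D = 1.6 m at depth y = 0.456 m, the central angle is θ = 2 arccos(1 − 2y/D) = 2.253 rad. Then A = (D²/8)(θ − sin θ) = 0.4724 m² and P = Dθ/2 = 1.802 m.
Hydraulic radius R = A/P = 0.4724/1.802 = 0.2621 m.
V = (1/n) R^(2/3) √S = (1/0.014) × 0.2621^(2/3) × √0.013 = 3.336 m/s. Hydraulic depth D_h = A/T = 0.4724/1.445 = 0.327 m.
Froude number Fr = V/√(g·D_h) = 3.336/√(9.81×0.327) = 1.86, which is greater than 1, so the flow is supercritical.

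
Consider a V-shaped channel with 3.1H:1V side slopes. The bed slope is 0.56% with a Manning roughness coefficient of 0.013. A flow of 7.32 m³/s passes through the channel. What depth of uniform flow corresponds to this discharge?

y_n = 0.862 m

Manning's equation rearranged: A R^(2/3) = nQ / (1·√S) = 0.013 × 7.32 / (√0.0056) = 1.272.
Trying y = 0.703 m: A R^(2/3) = 0.7383 — short.
Trying y = 0.862 m: A R^(2/3) = 1.272 — matches.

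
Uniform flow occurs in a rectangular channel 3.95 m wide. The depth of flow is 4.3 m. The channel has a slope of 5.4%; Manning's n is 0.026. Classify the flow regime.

Flow area A = b·y = 3.95 × 4.3 = 16.98 m². Wetted perimeter P = b + 2y = 3.95 + 2×4.3 = 12.55 m.
Hydraulic radius R = A/P = 16.98/12.55 = 1.353 m.
V = (1/n) R^(2/3) √S = (1/0.026) × 1.353^(2/3) × √0.054 = 10.94 m/s. Hydraulic depth D_h = A/T = 16.98/3.95 = 4.3 m.
Froude number Fr = V/√(g·D_h) = 10.94/√(9.81×4.3) = 1.68, which is greater than 1, so the flow is supercritical.

supercritical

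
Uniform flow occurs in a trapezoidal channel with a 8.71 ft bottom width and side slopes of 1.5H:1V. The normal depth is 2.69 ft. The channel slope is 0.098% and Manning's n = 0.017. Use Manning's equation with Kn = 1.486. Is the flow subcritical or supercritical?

With bottom width b = 8.71 ft and side slope z = 1.5: A = (b + zy)y = (8.71 + 1.5×2.69)×2.69 = 34.28 ft²; P = b + 2y√(1+z²) = 8.71 + 2×2.69×1.803 = 18.41 ft.
Hydraulic radius R = A/P = 34.28/18.41 = 1.862 ft.
V = (1.486/n) R^(2/3) √S = (1.486/0.017) × 1.862^(2/3) × √0.00098 = 4.142 ft/s. Hydraulic depth D_h = A/T = 34.28/16.78 = 2.043 ft.
Froude number Fr = V/√(g·D_h) = 4.142/√(32.2×2.043) = 0.511, which is less than 1, so the flow is subcritical.

subcritical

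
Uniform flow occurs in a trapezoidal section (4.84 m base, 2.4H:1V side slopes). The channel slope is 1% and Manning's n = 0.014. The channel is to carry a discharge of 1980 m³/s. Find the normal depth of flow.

y_n = 6.26 m

Manning's equation rearranged: A R^(2/3) = nQ / (1·√S) = 0.014 × 1980 / (√0.01) = 277.2.
Try y = 4.5 m: A R^(2/3) = 129.4 — too small.
Try y = 7.9 m: A R^(2/3) = 481.2 — too large.
Try y = 6.26 m: A R^(2/3) = 277 — close enough.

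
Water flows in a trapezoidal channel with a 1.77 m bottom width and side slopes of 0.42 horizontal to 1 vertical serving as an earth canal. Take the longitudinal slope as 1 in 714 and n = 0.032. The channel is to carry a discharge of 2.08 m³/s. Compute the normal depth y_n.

y_n = 1.12 m

Manning's equation rearranged: A R^(2/3) = nQ / (1·√S) = 0.032 × 2.08 / (√0.001401) = 1.779.
Try y = 1.25 m: A R^(2/3) = 2.131 — too large.
Try y = 1.12 m: A R^(2/3) = 1.78 — matches.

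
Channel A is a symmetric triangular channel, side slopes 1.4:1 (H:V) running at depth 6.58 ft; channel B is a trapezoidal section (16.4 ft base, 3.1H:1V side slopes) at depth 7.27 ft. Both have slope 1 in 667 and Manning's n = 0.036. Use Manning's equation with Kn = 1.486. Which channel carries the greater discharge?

channel B

Channel A: For a triangular section with side slope z = 1.4: A = zy² = 1.4×6.58² = 60.61 ft²; P = 2y√(1+z²) = 2×6.58×1.72 = 22.64 ft. Hydraulic radius R = A/P = 60.61/22.64 = 2.677 ft. Q_A = (1.486/0.036)·60.61·2.677^(2/3)·√0.001499 = 186.8 ft³/s.
Channel B: With bottom width b = 16.4 ft and side slope z = 3.1: A = (b + zy)y = (16.4 + 3.1×7.27)×7.27 = 283.1 ft²; P = b + 2y√(1+z²) = 16.4 + 2×7.27×3.257 = 63.76 ft. Hydraulic radius R = A/P = 283.1/63.76 = 4.44 ft. Q_B = (1.486/0.036)·283.1·4.44^(2/3)·√0.001499 = 1222 ft³/s.
Q_A = 186.8 ft³/s vs Q_B = 1222 ft³/s, so channel B carries more.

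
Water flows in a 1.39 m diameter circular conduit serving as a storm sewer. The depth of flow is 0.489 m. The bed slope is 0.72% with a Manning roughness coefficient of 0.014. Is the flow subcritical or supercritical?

supercritical

For a circular section of diameter D = 1.39 m at depth y = 0.489 m, the central angle is θ = 2 arccos(1 − 2y/D) = 2.54 rad. Then A = (D²/8)(θ − sin θ) = 0.4766 m² and P = Dθ/2 = 1.765 m.
Hydraulic radius R = A/P = 0.4766/1.765 = 0.27 m.
V = (1/n) R^(2/3) √S = (1/0.014) × 0.27^(2/3) × √0.0072 = 2.532 m/s. Hydraulic depth D_h = A/T = 0.4766/1.328 = 0.359 m.
Froude number Fr = V/√(g·D_h) = 2.532/√(9.81×0.359) = 1.35, which is greater than 1, so the flow is supercritical.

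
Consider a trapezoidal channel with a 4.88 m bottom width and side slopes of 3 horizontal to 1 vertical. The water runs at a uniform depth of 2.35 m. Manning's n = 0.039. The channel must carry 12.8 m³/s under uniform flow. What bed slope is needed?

S = 0.000199

With bottom width b = 4.88 m and side slope z = 3: A = (b + zy)y = (4.88 + 3×2.35)×2.35 = 28.04 m²; P = b + 2y√(1+z²) = 4.88 + 2×2.35×3.162 = 19.74 m.
Hydraulic radius R = A/P = 28.04/19.74 = 1.42 m.
From Manning's equation, S = [nQ / (1 A R^(2/3))]² = [0.039 × 12.8 / (1 × 28.04 × 1.42^(2/3))]² = 0.000199.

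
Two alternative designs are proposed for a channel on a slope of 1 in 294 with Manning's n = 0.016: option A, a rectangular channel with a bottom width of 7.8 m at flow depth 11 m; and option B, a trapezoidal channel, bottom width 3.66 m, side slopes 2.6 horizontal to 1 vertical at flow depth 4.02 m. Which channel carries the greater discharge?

Channel A: Flow area A = b·y = 7.8 × 11 = 85.8 m². Wetted perimeter P = b + 2y = 7.8 + 2×11 = 29.8 m. Hydraulic radius R = A/P = 85.8/29.8 = 2.879 m. Q_A = (1/0.016)·85.8·2.879^(2/3)·√0.003401 = 633 m³/s.
Channel B: With bottom width b = 3.66 m and side slope z = 2.6: A = (b + zy)y = (3.66 + 2.6×4.02)×4.02 = 56.73 m²; P = b + 2y√(1+z²) = 3.66 + 2×4.02×2.786 = 26.06 m. Hydraulic radius R = A/P = 56.73/26.06 = 2.177 m. Q_B = (1/0.016)·56.73·2.177^(2/3)·√0.003401 = 347.4 m³/s.
Q_A = 633 m³/s vs Q_B = 347.4 m³/s, so channel A carries more.

channel A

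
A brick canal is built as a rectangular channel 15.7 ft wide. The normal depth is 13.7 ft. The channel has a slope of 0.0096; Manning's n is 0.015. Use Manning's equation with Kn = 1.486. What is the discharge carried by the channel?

Q = 6100 ft³/s

Flow area A = b·y = 15.7 × 13.7 = 215.1 ft². Wetted perimeter P = b + 2y = 15.7 + 2×13.7 = 43.1 ft.
Hydraulic radius R = A/P = 215.1/43.1 = 4.99 ft.
Manning's equation: Q = (1.486/n) A R^(2/3) S^(1/2) = (1.486/0.015) × 215.1 × 4.99^(2/3) × 0.0096^(1/2) = 6100 ft³/s.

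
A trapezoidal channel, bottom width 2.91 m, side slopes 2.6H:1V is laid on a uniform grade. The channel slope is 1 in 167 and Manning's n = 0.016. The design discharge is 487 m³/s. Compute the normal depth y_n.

Manning's equation rearranged: A R^(2/3) = nQ / (1·√S) = 0.016 × 487 / (√0.005988) = 100.7.
At y = 3.33 m: A R^(2/3) = 56.89 — low.
At y = 4.66 m: A R^(2/3) = 126.4 — high.
At y = 4.24 m: A R^(2/3) = 100.7 — ≈ 100.7.

y_n = 4.24 m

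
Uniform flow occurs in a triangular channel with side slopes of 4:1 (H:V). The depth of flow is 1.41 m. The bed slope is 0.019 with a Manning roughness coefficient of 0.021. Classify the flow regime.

For a triangular section with side slope z = 4: A = zy² = 4×1.41² = 7.952 m²; P = 2y√(1+z²) = 2×1.41×4.123 = 11.63 m.
Hydraulic radius R = A/P = 7.952/11.63 = 0.684 m.
V = (1/n) R^(2/3) √S = (1/0.021) × 0.684^(2/3) × √0.019 = 5.095 m/s. Hydraulic depth D_h = A/T = 7.952/11.28 = 0.705 m.
Froude number Fr = V/√(g·D_h) = 5.095/√(9.81×0.705) = 1.94, which is greater than 1, so the flow is supercritical.

supercritical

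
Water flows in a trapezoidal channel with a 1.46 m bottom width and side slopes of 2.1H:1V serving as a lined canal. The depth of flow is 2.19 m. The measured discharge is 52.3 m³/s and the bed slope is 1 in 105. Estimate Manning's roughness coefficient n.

n = 0.027

With bottom width b = 1.46 m and side slope z = 2.1: A = (b + zy)y = (1.46 + 2.1×2.19)×2.19 = 13.27 m²; P = b + 2y√(1+z²) = 1.46 + 2×2.19×2.326 = 11.65 m.
Hydraulic radius R = A/P = 13.27/11.65 = 1.139 m.
Rearranging Manning's equation: n = (1/Q) A R^(2/3) S^(1/2) = (1/52.3) × 13.27 × 1.139^(2/3) × √0.009524 = 0.027.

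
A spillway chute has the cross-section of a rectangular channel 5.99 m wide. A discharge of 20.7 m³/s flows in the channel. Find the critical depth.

y_c = 1.07 m

For a rectangular channel, critical depth y_c = (q²/g)^(1/3) where q = Q/b = 20.7/5.99 = 3.456 m²/s.
So y_c = (3.456²/9.81)^(1/3) = 1.07 m.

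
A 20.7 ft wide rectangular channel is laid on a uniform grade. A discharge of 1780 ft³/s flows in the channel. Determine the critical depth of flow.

y_c = 6.12 ft

For a rectangular channel, critical depth y_c = (q²/g)^(1/3) where q = Q/b = 1780/20.7 = 85.99 ft²/s.
So y_c = (85.99²/32.2)^(1/3) = 6.12 ft.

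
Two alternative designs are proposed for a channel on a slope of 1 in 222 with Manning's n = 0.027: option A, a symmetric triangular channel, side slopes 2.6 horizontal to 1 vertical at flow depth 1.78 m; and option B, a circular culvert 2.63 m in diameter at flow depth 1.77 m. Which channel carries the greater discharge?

Channel A: For a triangular section with side slope z = 2.6: A = zy² = 2.6×1.78² = 8.238 m²; P = 2y√(1+z²) = 2×1.78×2.786 = 9.917 m. Hydraulic radius R = A/P = 8.238/9.917 = 0.8307 m. Q_A = (1/0.027)·8.238·0.8307^(2/3)·√0.004505 = 18.1 m³/s.
Channel B: For a circular section of diameter D = 2.63 m at depth y = 1.77 m, the central angle is θ = 2 arccos(1 − 2y/D) = 3.848 rad. Then A = (D²/8)(θ − sin θ) = 3.889 m² and P = Dθ/2 = 5.06 m. Hydraulic radius R = A/P = 3.889/5.06 = 0.7684 m. Q_B = (1/0.027)·3.889·0.7684^(2/3)·√0.004505 = 8.109 m³/s.
Q_A = 18.1 m³/s vs Q_B = 8.109 m³/s, so channel A carries more.

channel A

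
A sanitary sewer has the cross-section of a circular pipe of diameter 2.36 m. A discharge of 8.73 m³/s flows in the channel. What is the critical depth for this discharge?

y_c = 1.37 m

At critical depth, Q² T / (g A³) = 1, i.e. A³/T = Q²/g = 8.73²/9.81 = 7.769.
Try y = 1.18 m: A³/T = 4.433 — low.
Try y = 1.62 m: A³/T = 14.98 — high.
Try y = 1.37 m: A³/T = 7.843 — matches.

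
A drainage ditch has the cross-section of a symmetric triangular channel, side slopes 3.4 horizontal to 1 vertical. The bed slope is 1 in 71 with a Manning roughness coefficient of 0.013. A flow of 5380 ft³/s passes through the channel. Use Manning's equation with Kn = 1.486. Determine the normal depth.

Manning's equation rearranged: A R^(2/3) = nQ / (1.486·√S) = 0.013 × 5380 / (1.486 × √0.01408) = 396.6.
Try y = 5.75 ft: A R^(2/3) = 221.1 — low.
Try y = 8.57 ft: A R^(2/3) = 640.8 — high.
Try y = 7.16 ft: A R^(2/3) = 396.8 — ≈ 396.6.

y_n = 7.16 ft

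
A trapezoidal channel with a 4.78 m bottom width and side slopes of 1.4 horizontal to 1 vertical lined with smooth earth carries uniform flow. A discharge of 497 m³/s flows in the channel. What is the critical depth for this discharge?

y_c = 6.14 m

At critical depth, Q² T / (g A³) = 1, i.e. A³/T = Q²/g = 497²/9.81 = 25180.
At y = 7.72 m: A³/T = 66020 — too large.
At y = 4.94 m: A³/T = 10360 — too small.
At y = 6.14 m: A³/T = 25210 — matches.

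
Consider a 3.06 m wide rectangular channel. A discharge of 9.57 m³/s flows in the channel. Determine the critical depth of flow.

For a rectangular channel, critical depth y_c = (q²/g)^(1/3) where q = Q/b = 9.57/3.06 = 3.127 m²/s.
So y_c = (3.127²/9.81)^(1/3) = 0.999 m.

y_c = 0.999 m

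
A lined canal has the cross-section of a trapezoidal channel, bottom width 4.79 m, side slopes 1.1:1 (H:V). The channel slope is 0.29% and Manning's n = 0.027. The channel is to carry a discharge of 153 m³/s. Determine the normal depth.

Manning's equation rearranged: A R^(2/3) = nQ / (1·√S) = 0.027 × 153 / (√0.0029) = 76.71.
Try y = 4.81 m: A R^(2/3) = 90.27 — high.
Try y = 3.62 m: A R^(2/3) = 51.11 — low.
Try y = 4.44 m: A R^(2/3) = 76.73 — ≈ 76.71.

y_n = 4.44 m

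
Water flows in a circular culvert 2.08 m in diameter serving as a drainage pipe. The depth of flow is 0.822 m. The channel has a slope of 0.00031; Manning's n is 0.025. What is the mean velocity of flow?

V = 0.408 m/s

For a circular section of diameter D = 2.08 m at depth y = 0.822 m, the central angle is θ = 2 arccos(1 − 2y/D) = 2.719 rad. Then A = (D²/8)(θ − sin θ) = 1.249 m² and P = Dθ/2 = 2.828 m.
Hydraulic radius R = A/P = 1.249/2.828 = 0.4416 m.
From Manning's equation, V = (1/n) R^(2/3) S^(1/2) = (1/0.025) × 0.4416^(2/3) × 0.00031^(1/2) = 0.408 m/s.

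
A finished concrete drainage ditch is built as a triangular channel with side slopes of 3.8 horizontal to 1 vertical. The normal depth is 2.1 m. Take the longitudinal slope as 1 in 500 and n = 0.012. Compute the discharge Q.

Q = 63.1 m³/s

For a triangular section with side slope z = 3.8: A = zy² = 3.8×2.1² = 16.76 m²; P = 2y√(1+z²) = 2×2.1×3.929 = 16.5 m.
Hydraulic radius R = A/P = 16.76/16.5 = 1.015 m.
Manning's equation: Q = (1/n) A R^(2/3) S^(1/2) = (1/0.012) × 16.76 × 1.015^(2/3) × 0.002^(1/2) = 63.1 m³/s.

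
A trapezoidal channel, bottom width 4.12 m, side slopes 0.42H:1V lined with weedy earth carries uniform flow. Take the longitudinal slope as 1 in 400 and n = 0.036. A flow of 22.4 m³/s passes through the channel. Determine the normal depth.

y_n = 2.53 m

Manning's equation rearranged: A R^(2/3) = nQ / (1·√S) = 0.036 × 22.4 / (√0.0025) = 16.13.
Try y = 2.13 m: A R^(2/3) = 12.21 — low.
Try y = 2.53 m: A R^(2/3) = 16.13 — matches.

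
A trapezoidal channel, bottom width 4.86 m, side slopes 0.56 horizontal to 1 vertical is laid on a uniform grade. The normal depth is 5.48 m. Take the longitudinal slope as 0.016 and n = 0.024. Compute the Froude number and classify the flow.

With bottom width b = 4.86 m and side slope z = 0.56: A = (b + zy)y = (4.86 + 0.56×5.48)×5.48 = 43.45 m²; P = b + 2y√(1+z²) = 4.86 + 2×5.48×1.146 = 17.42 m.
Hydraulic radius R = A/P = 43.45/17.42 = 2.494 m.
V = (1/n) R^(2/3) √S = (1/0.024) × 2.494^(2/3) × √0.016 = 9.693 m/s. Hydraulic depth D_h = A/T = 43.45/11 = 3.951 m.
Froude number Fr = V/√(g·D_h) = 9.693/√(9.81×3.951) = 1.56, which is greater than 1, so the flow is supercritical.

supercritical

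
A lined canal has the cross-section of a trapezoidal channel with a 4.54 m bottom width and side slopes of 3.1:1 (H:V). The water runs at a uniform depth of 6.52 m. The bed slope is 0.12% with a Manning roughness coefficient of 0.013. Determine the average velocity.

V = 6.06 m/s

With bottom width b = 4.54 m and side slope z = 3.1: A = (b + zy)y = (4.54 + 3.1×6.52)×6.52 = 161.4 m²; P = b + 2y√(1+z²) = 4.54 + 2×6.52×3.257 = 47.02 m.
Hydraulic radius R = A/P = 161.4/47.02 = 3.433 m.
From Manning's equation, V = (1/n) R^(2/3) S^(1/2) = (1/0.013) × 3.433^(2/3) × 0.0012^(1/2) = 6.06 m/s.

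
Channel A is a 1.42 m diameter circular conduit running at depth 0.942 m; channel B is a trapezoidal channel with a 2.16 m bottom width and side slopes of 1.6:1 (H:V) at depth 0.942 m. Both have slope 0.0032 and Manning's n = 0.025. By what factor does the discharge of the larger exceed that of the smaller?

Channel A: For a circular section of diameter D = 1.42 m at depth y = 0.942 m, the central angle is θ = 2 arccos(1 − 2y/D) = 3.807 rad. Then A = (D²/8)(θ − sin θ) = 1.115 m² and P = Dθ/2 = 2.703 m. Hydraulic radius R = A/P = 1.115/2.703 = 0.4126 m. Q_A = (1/0.025)·1.115·0.4126^(2/3)·√0.0032 = 1.399 m³/s.
Channel B: With bottom width b = 2.16 m and side slope z = 1.6: A = (b + zy)y = (2.16 + 1.6×0.942)×0.942 = 3.455 m²; P = b + 2y√(1+z²) = 2.16 + 2×0.942×1.887 = 5.715 m. Hydraulic radius R = A/P = 3.455/5.715 = 0.6045 m. Q_B = (1/0.025)·3.455·0.6045^(2/3)·√0.0032 = 5.588 m³/s.
The larger discharge is 5.588 m³/s and the smaller is 1.399 m³/s; the ratio is 4.

4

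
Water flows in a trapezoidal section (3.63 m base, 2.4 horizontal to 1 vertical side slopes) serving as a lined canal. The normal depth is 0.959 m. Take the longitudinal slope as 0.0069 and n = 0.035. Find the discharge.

With bottom width b = 3.63 m and side slope z = 2.4: A = (b + zy)y = (3.63 + 2.4×0.959)×0.959 = 5.688 m²; P = b + 2y√(1+z²) = 3.63 + 2×0.959×2.6 = 8.617 m.
Hydraulic radius R = A/P = 5.688/8.617 = 0.6602 m.
Manning's equation: Q = (1/n) A R^(2/3) S^(1/2) = (1/0.035) × 5.688 × 0.6602^(2/3) × 0.0069^(1/2) = 10.2 m³/s.

Q = 10.2 m³/s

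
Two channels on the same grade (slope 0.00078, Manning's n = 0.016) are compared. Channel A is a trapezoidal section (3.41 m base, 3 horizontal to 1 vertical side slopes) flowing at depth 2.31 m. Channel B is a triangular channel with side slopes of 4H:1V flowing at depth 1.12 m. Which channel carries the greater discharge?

Channel A: With bottom width b = 3.41 m and side slope z = 3: A = (b + zy)y = (3.41 + 3×2.31)×2.31 = 23.89 m²; P = b + 2y√(1+z²) = 3.41 + 2×2.31×3.162 = 18.02 m. Hydraulic radius R = A/P = 23.89/18.02 = 1.326 m. Q_A = (1/0.016)·23.89·1.326^(2/3)·√0.00078 = 50.31 m³/s.
Channel B: For a triangular section with side slope z = 4: A = zy² = 4×1.12² = 5.018 m²; P = 2y√(1+z²) = 2×1.12×4.123 = 9.236 m. Hydraulic radius R = A/P = 5.018/9.236 = 0.5433 m. Q_B = (1/0.016)·5.018·0.5433^(2/3)·√0.00078 = 5.831 m³/s.
Q_A = 50.31 m³/s vs Q_B = 5.831 m³/s, so channel A carries more.

channel A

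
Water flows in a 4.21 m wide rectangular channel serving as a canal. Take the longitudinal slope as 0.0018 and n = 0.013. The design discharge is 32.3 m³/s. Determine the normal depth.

Manning's equation rearranged: A R^(2/3) = nQ / (1·√S) = 0.013 × 32.3 / (√0.0018) = 9.897.
Trying y = 2.43 m: A R^(2/3) = 11.09 — high.
Trying y = 1.78 m: A R^(2/3) = 7.315 — low.
Trying y = 2.23 m: A R^(2/3) = 9.9 — ≈ 9.897.

y_n = 2.23 m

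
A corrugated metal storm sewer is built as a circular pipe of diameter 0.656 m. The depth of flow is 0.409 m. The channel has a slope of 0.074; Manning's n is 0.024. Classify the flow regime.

For a circular section of diameter D = 0.656 m at depth y = 0.409 m, the central angle is θ = 2 arccos(1 − 2y/D) = 3.641 rad. Then A = (D²/8)(θ − sin θ) = 0.2216 m² and P = Dθ/2 = 1.194 m.
Hydraulic radius R = A/P = 0.2216/1.194 = 0.1856 m.
V = (1/n) R^(2/3) √S = (1/0.024) × 0.1856^(2/3) × √0.074 = 3.687 m/s. Hydraulic depth D_h = A/T = 0.2216/0.6357 = 0.3486 m.
Froude number Fr = V/√(g·D_h) = 3.687/√(9.81×0.3486) = 1.99, which is greater than 1, so the flow is supercritical.

supercritical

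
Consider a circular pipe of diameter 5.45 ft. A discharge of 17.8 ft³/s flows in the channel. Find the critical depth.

y_c = 1.13 ft

At critical depth, Q² T / (g A³) = 1, i.e. A³/T = Q²/g = 17.8²/32.2 = 9.84.
Trying y = 0.867 ft: A³/T = 3.421 — too small.
Trying y = 1.31 ft: A³/T = 17.24 — too large.
Trying y = 1.13 ft: A³/T = 9.678 — close enough.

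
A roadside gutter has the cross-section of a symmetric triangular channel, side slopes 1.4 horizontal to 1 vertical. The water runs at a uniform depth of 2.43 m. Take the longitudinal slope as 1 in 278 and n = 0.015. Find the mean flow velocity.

V = 3.97 m/s

For a triangular section with side slope z = 1.4: A = zy² = 1.4×2.43² = 8.267 m²; P = 2y√(1+z²) = 2×2.43×1.72 = 8.361 m.
Hydraulic radius R = A/P = 8.267/8.361 = 0.9887 m.
From Manning's equation, V = (1/n) R^(2/3) S^(1/2) = (1/0.015) × 0.9887^(2/3) × 0.003597^(1/2) = 3.97 m/s.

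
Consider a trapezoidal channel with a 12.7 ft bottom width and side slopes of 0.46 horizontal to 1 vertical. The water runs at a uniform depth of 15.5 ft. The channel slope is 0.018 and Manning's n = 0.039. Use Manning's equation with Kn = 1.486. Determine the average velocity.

With bottom width b = 12.7 ft and side slope z = 0.46: A = (b + zy)y = (12.7 + 0.46×15.5)×15.5 = 307.4 ft²; P = b + 2y√(1+z²) = 12.7 + 2×15.5×1.101 = 46.82 ft.
Hydraulic radius R = A/P = 307.4/46.82 = 6.564 ft.
From Manning's equation, V = (1.486/n) R^(2/3) S^(1/2) = (1.486/0.039) × 6.564^(2/3) × 0.018^(1/2) = 17.9 ft/s.

V = 17.9 ft/s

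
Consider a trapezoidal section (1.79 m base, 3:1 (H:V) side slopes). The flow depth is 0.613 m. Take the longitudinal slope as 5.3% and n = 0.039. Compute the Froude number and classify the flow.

With bottom width b = 1.79 m and side slope z = 3: A = (b + zy)y = (1.79 + 3×0.613)×0.613 = 2.225 m²; P = b + 2y√(1+z²) = 1.79 + 2×0.613×3.162 = 5.667 m.
Hydraulic radius R = A/P = 2.225/5.667 = 0.3926 m.
V = (1/n) R^(2/3) √S = (1/0.039) × 0.3926^(2/3) × √0.053 = 3.165 m/s. Hydraulic depth D_h = A/T = 2.225/5.468 = 0.4068 m.
Froude number Fr = V/√(g·D_h) = 3.165/√(9.81×0.4068) = 1.58, which is greater than 1, so the flow is supercritical.

supercritical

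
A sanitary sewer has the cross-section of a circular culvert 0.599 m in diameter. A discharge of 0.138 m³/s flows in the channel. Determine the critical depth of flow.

At critical depth, Q² T / (g A³) = 1, i.e. A³/T = Q²/g = 0.138²/9.81 = 0.001941.
At y = 0.163 m: A³/T = 0.0004484 — low.
At y = 0.285 m: A³/T = 0.003863 — high.
At y = 0.238 m: A³/T = 0.001937 — close enough.

y_c = 0.238 m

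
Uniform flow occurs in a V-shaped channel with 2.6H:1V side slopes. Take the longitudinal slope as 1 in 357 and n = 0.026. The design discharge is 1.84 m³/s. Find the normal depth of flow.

Manning's equation rearranged: A R^(2/3) = nQ / (1·√S) = 0.026 × 1.84 / (√0.002801) = 0.9039.
Try y = 0.88 m: A R^(2/3) = 1.112 — too large.
Try y = 0.708 m: A R^(2/3) = 0.6229 — too small.
Try y = 0.814 m: A R^(2/3) = 0.9036 — close enough.

y_n = 0.814 m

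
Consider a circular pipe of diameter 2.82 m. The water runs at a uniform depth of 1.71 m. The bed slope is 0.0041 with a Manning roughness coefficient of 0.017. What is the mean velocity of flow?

For a circular section of diameter D = 2.82 m at depth y = 1.71 m, the central angle is θ = 2 arccos(1 − 2y/D) = 3.57 rad. Then A = (D²/8)(θ − sin θ) = 3.962 m² and P = Dθ/2 = 5.034 m.
Hydraulic radius R = A/P = 3.962/5.034 = 0.7871 m.
From Manning's equation, V = (1/n) R^(2/3) S^(1/2) = (1/0.017) × 0.7871^(2/3) × 0.0041^(1/2) = 3.21 m/s.

V = 3.21 m/s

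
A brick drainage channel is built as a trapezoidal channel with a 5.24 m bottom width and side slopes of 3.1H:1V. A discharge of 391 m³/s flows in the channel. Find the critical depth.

At critical depth, Q² T / (g A³) = 1, i.e. A³/T = Q²/g = 391²/9.81 = 15580.
Trying y = 5.15 m: A³/T = 35040 — high.
Trying y = 3.47 m: A³/T = 6393 — low.
Trying y = 4.28 m: A³/T = 15640 — matches.

y_c = 4.28 m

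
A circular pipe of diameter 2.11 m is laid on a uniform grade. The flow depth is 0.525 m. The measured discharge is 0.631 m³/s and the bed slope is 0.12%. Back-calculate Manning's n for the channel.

n = 0.017

For a circular section of diameter D = 2.11 m at depth y = 0.525 m, the central angle is θ = 2 arccos(1 − 2y/D) = 2.089 rad. Then A = (D²/8)(θ − sin θ) = 0.679 m² and P = Dθ/2 = 2.204 m.
Hydraulic radius R = A/P = 0.679/2.204 = 0.3081 m.
Rearranging Manning's equation: n = (1/Q) A R^(2/3) S^(1/2) = (1/0.631) × 0.679 × 0.3081^(2/3) × √0.0012 = 0.017.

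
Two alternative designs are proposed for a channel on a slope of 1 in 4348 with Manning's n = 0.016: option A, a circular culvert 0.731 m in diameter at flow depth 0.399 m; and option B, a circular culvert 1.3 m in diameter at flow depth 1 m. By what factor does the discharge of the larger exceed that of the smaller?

Channel A: For a circular section of diameter D = 0.731 m at depth y = 0.399 m, the central angle is θ = 2 arccos(1 − 2y/D) = 3.325 rad. Then A = (D²/8)(θ − sin θ) = 0.2343 m² and P = Dθ/2 = 1.215 m. Hydraulic radius R = A/P = 0.2343/1.215 = 0.1928 m. Q_A = (1/0.016)·0.2343·0.1928^(2/3)·√0.00023 = 0.07411 m³/s.
Channel B: For a circular section of diameter D = 1.3 m at depth y = 1 m, the central angle is θ = 2 arccos(1 − 2y/D) = 4.279 rad. Then A = (D²/8)(θ − sin θ) = 1.096 m² and P = Dθ/2 = 2.781 m. Hydraulic radius R = A/P = 1.096/2.781 = 0.3939 m. Q_B = (1/0.016)·1.096·0.3939^(2/3)·√0.00023 = 0.558 m³/s.
The larger discharge is 0.558 m³/s and the smaller is 0.07411 m³/s; the ratio is 7.53.

7.53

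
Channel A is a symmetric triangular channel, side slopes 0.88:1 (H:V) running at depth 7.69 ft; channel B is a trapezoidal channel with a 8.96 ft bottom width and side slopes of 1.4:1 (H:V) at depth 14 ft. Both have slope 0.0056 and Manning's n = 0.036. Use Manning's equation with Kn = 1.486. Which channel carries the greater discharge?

Channel A: For a triangular section with side slope z = 0.88: A = zy² = 0.88×7.69² = 52.04 ft²; P = 2y√(1+z²) = 2×7.69×1.332 = 20.49 ft. Hydraulic radius R = A/P = 52.04/20.49 = 2.54 ft. Q_A = (1.486/0.036)·52.04·2.54^(2/3)·√0.0056 = 299.3 ft³/s.
Channel B: With bottom width b = 8.96 ft and side slope z = 1.4: A = (b + zy)y = (8.96 + 1.4×14)×14 = 399.8 ft²; P = b + 2y√(1+z²) = 8.96 + 2×14×1.72 = 57.13 ft. Hydraulic radius R = A/P = 399.8/57.13 = 6.998 ft. Q_B = (1.486/0.036)·399.8·6.998^(2/3)·√0.0056 = 4519 ft³/s.
Q_A = 299.3 ft³/s vs Q_B = 4519 ft³/s, so channel B carries more.

channel B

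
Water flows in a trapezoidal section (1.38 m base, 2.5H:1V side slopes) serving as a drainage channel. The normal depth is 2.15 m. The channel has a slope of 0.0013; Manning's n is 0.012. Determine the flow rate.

With bottom width b = 1.38 m and side slope z = 2.5: A = (b + zy)y = (1.38 + 2.5×2.15)×2.15 = 14.52 m²; P = b + 2y√(1+z²) = 1.38 + 2×2.15×2.693 = 12.96 m.
Hydraulic radius R = A/P = 14.52/12.96 = 1.121 m.
Manning's equation: Q = (1/n) A R^(2/3) S^(1/2) = (1/0.012) × 14.52 × 1.121^(2/3) × 0.0013^(1/2) = 47.1 m³/s.

Q = 47.1 m³/s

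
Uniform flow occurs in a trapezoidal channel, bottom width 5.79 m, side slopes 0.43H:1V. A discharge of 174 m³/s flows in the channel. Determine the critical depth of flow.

y_c = 4.06 m

At critical depth, Q² T / (g A³) = 1, i.e. A³/T = Q²/g = 174²/9.81 = 3086.
At y = 3.41 m: A³/T = 1737 — too small.
At y = 5.01 m: A³/T = 6243 — too large.
At y = 4.06 m: A³/T = 3086 — ≈ 3086.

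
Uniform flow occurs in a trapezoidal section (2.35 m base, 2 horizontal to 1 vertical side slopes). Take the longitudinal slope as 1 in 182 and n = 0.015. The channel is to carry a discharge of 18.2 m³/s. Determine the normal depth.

y_n = 1.07 m

Manning's equation rearranged: A R^(2/3) = nQ / (1·√S) = 0.015 × 18.2 / (√0.005495) = 3.683.
Try y = 1.25 m: A R^(2/3) = 5.064 — over.
Try y = 0.783 m: A R^(2/3) = 1.993 — short.
Try y = 1.07 m: A R^(2/3) = 3.691 — ≈ 3.683.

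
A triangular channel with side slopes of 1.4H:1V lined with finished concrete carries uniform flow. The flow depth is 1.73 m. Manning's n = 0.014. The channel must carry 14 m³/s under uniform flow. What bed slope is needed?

For a triangular section with side slope z = 1.4: A = zy² = 1.4×1.73² = 4.19 m²; P = 2y√(1+z²) = 2×1.73×1.72 = 5.953 m.
Hydraulic radius R = A/P = 4.19/5.953 = 0.7039 m.
From Manning's equation, S = [nQ / (1 A R^(2/3))]² = [0.014 × 14 / (1 × 4.19 × 0.7039^(2/3))]² = 0.00349.

S = 0.00349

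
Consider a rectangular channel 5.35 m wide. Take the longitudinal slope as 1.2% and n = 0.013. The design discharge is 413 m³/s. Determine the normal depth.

y_n = 6.07 m

Manning's equation rearranged: A R^(2/3) = nQ / (1·√S) = 0.013 × 413 / (√0.012) = 49.01.
At y = 7.1 m: A R^(2/3) = 59.15 — high.
At y = 4.75 m: A R^(2/3) = 36.36 — low.
At y = 6.07 m: A R^(2/3) = 49.06 — close enough.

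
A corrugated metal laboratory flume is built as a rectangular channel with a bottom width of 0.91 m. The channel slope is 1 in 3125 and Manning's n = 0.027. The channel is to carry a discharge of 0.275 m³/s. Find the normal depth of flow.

Manning's equation rearranged: A R^(2/3) = nQ / (1·√S) = 0.027 × 0.275 / (√0.00032) = 0.4151.
At y = 0.891 m: A R^(2/3) = 0.3643 — short.
At y = 1.14 m: A R^(2/3) = 0.4906 — over.
At y = 0.992 m: A R^(2/3) = 0.4152 — close enough.

y_n = 0.992 m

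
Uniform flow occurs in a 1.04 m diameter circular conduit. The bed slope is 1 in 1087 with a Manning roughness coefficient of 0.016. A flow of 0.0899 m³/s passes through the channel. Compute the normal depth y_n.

y_n = 0.26 m

Manning's equation rearranged: A R^(2/3) = nQ / (1·√S) = 0.016 × 0.0899 / (√0.00092) = 0.04742.
Try y = 0.218 m: A R^(2/3) = 0.03332 — too small.
Try y = 0.294 m: A R^(2/3) = 0.06037 — too large.
Try y = 0.26 m: A R^(2/3) = 0.0474 — close enough.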